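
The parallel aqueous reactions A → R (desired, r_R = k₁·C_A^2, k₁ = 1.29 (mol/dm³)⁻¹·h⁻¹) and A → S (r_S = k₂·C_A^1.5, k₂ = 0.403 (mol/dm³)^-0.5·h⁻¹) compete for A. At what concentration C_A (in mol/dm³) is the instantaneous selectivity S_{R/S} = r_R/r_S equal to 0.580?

S_{R/S} = (k₁/k₂)·C_A^0.5 ⇒ C_A = (S·k₂/k₁)^(2).
= (0.580×0.403/1.29)^(2) = (0.1812)^(2) = 0.0328 mol/dm³.

0.0328 mol/dm³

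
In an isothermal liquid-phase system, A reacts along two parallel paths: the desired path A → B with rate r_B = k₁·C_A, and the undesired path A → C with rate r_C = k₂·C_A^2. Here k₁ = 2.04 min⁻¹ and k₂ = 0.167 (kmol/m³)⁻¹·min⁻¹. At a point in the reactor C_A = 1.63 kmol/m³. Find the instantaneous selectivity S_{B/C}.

S_{B/C} = r_B/r_C = (k₁·C_A)/(k₂·C_A^2) = (k₁/k₂)·C_A⁻¹.
= (2.04×1.630) / (0.167×1.630^2) = 3.325/0.4437 = 7.49.

7.49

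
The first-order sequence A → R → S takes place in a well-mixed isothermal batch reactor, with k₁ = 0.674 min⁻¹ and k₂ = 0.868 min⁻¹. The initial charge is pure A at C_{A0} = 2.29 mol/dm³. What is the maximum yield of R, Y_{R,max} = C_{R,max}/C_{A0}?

0.322

Evaluating C_R at t_opt = ln(k₂/k₁)/(k₂−k₁) gives C_{R,max}/C_{A0} = (k₁/k₂)^[k₂/(k₂−k₁)].
= (0.674/0.868)^(0.868/(0.868−0.674)) = (0.7765)^(4.474) = 0.3224.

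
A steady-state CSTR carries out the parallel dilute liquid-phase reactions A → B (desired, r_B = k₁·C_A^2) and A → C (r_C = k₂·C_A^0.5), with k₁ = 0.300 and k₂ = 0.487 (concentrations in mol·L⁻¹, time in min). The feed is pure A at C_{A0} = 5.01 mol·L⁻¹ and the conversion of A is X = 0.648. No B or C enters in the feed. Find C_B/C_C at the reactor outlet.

Exit C_A = C_{A0}(1−X) = 5.01×0.352 = 1.764 mol·L⁻¹.
In a CSTR the entire volume is at exit conditions, so r_B = 0.300×1.764^2 = 0.9330 and r_C = 0.487×1.764^0.5 = 0.6467.
Overall selectivity = C_B/C_C = r_Bτ/(r_Cτ) = r_B/r_C = 1.44.

1.44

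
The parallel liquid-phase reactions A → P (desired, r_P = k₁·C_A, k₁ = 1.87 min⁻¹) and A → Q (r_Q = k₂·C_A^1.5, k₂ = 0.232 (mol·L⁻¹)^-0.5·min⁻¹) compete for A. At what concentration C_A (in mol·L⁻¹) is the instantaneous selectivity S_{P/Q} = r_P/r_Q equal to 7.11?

1.29 mol·L⁻¹

S_{P/Q} = (k₁/k₂)·C_A^-0.5 ⇒ C_A = (S·k₂/k₁)^(-2).
= (7.11×0.232/1.87)^(-2) = (0.8821)^(-2) = 1.29 mol·L⁻¹.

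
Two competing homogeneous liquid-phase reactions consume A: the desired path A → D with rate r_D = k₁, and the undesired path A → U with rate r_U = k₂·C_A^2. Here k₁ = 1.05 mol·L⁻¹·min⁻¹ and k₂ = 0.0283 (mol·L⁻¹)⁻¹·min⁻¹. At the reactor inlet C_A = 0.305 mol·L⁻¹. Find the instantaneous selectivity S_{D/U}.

399

S_{D/U} = r_D/r_U = (k₁)/(k₂·C_A^2) = (k₁/k₂)·C_A^-2.
= (1.05) / (0.0283×0.3050^2) = 1.050/0.002633 = 399.
The undesired path is higher order in A, so low C_A (CSTR or dilute feed) favours D.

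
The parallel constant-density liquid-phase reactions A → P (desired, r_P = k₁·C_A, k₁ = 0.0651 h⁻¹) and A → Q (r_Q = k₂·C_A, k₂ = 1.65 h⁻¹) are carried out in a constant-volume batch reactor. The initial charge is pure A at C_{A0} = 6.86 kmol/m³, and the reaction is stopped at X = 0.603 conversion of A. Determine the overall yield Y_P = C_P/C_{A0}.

C_A = C_{A0}(1−X) = 2.723 kmol/m³.
Both paths are first order in A, so the instantaneous fraction to P is constant: dC_P/d(−C_A) = k₁/(k₁+k₂) = 0.03796.
C_P = 0.03796·(C_{A0}−C_A) = 0.03796×4.137 = 0.157 kmol/m³.
Y_P = C_P/C_{A0} = 0.1570/6.86 = 0.0229.

0.0229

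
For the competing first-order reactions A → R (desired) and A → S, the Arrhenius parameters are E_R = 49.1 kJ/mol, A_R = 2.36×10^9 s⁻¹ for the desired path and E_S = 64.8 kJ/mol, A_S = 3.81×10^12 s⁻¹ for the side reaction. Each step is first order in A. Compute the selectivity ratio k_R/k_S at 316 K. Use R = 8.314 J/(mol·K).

k_R/k_S = (A_R/A_S)·exp[−(E_R−E_S)/(RT)] = (A_R/A_S)·exp[(E_S−E_R)/(RT)].
(E_S−E_R)/(RT) = (64.8−49.1)×10³/(8.314×316) = 15700/2627 = 5.976.
k_R/k_S = (2.36×10^9/3.81×10^12)·exp(5.976) = 6.194×10^-4 × 393.8 = 0.244.

0.244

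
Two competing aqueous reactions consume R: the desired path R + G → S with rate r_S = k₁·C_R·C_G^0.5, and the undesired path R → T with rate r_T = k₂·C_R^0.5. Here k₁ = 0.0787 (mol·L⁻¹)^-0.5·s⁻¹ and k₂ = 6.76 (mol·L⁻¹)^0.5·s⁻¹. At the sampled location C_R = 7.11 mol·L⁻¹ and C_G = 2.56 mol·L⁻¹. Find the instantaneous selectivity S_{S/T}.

0.0497

S_{S/T} = r_S/r_T = (k₁·C_R·C_G^0.5)/(k₂·C_R^0.5) = (k₁/k₂)·C_R^0.5·C_G^0.5.
= (0.0787×7.110×2.560^0.5) / (6.76×7.110^0.5) = 0.8953/18.03 = 0.0497.
Since the desired path is higher order in R, keeping C_R high (PFR or concentrated feed) favours S.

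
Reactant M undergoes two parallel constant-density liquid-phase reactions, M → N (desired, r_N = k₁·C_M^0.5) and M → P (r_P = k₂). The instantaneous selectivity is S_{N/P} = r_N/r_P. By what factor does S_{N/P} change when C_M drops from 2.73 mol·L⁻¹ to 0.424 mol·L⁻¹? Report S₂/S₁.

S_{N/P} = (k₁/k₂)·C_M^0.5, so S₂/S₁ = (C_{M,2}/C_{M,1})^0.5.
= (0.424/2.73)^0.5 = (0.1553)^0.5 = 0.394.
Selectivity toward N falls as C_M falls — high-concentration operation is favoured.

0.394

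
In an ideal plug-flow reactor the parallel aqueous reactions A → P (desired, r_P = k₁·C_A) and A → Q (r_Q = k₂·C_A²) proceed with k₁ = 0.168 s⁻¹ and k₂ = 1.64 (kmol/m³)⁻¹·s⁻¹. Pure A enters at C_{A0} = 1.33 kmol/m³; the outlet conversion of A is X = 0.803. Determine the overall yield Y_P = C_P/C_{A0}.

C_A = C_{A0}(1−X) = 0.2620 kmol/m³.
Along a PFR/batch, dC_P/dC_A = −r_P/(r_P+r_Q) = −k₁/(k₁+k₂·C_A).
Integrating from C_{A0} to C_A: C_P = (0.168/1.64)·ln[(0.168+1.64·1.33)/(0.168+1.64·0.262)] = 0.1024·ln(2.349/0.5977) = 0.1402 kmol/m³.
Y_P = C_P/C_{A0} = 0.1402/1.33 = 0.105.

0.105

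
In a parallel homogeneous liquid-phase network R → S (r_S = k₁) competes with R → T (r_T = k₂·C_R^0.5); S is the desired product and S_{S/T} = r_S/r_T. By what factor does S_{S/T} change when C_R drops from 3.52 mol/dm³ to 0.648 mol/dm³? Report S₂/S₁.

2.33

S_{S/T} = (k₁/k₂)·C_R^-0.5, so S₂/S₁ = (C_{R,2}/C_{R,1})^-0.5.
= (0.648/3.52)^(-0.5) = (0.1841)^(-0.5) = 2.33.
Selectivity toward S rises as C_R falls — low-concentration operation is favoured.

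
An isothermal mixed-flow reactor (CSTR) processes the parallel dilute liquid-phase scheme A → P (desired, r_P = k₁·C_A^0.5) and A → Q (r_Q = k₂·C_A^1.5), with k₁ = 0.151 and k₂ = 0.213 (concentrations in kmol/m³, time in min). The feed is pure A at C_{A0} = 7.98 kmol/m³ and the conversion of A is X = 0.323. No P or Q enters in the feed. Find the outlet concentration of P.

Exit C_A = C_{A0}(1−X) = 7.98×0.677 = 5.402 kmol/m³.
A CSTR operates uniformly at the exit composition, giving r_P = 0.3510 and r_Q = 2.675 (each k·C_A^n at C_A = 5.402).
Fraction of consumed A going to P: r_P/(r_P+r_Q) = 0.1160.
C_P = 0.1160·C_{A0}·X = 0.1160×7.98×0.323 = 0.299 kmol/m³.

0.299 kmol/m³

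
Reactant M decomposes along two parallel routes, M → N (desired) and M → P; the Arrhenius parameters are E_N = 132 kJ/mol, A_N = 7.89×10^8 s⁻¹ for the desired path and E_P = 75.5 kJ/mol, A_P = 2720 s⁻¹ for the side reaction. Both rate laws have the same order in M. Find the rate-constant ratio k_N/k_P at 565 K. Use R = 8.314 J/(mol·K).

1.73

Since both paths have the same order in M, the concentration cancels and S_{N/P} = k_N/k_P = (A_N/A_P)·exp[(E_P−E_N)/(RT)].
(E_P−E_N)/(RT) = (75.5−132)×10³/(8.314×565) = -56500/4697 = -12.03.
k_N/k_P = (7.89×10^8/2720)·exp(-12.03) = 2.901×10^5 × 5.975×10^-6 = 1.73.
Since E_N > E_P, raising the temperature improves selectivity toward N.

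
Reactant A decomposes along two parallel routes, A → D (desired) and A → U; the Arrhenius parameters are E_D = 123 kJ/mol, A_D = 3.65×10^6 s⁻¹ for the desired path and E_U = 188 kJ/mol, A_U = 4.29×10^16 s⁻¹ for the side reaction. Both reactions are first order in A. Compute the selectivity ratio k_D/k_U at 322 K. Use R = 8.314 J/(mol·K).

2.98

k_D/k_U = (A_D/A_U)·exp[−(E_D−E_U)/(RT)] = (A_D/A_U)·exp[(E_U−E_D)/(RT)].
(E_U−E_D)/(RT) = (188−123)×10³/(8.314×322) = 65000/2677 = 24.28.
k_D/k_U = (3.65×10^6/4.29×10^16)·exp(24.28) = 8.508×10^-11 × 3.505×10^10 = 2.98.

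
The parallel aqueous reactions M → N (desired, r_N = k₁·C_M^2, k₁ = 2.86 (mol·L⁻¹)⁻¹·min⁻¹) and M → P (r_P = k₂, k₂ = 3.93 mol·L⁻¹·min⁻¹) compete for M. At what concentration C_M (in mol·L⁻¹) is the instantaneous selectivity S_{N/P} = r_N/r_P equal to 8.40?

3.40 mol·L⁻¹

S_{N/P} = (k₁/k₂)·C_M^2 ⇒ C_M = (S·k₂/k₁)^(0.5).
= (8.40×3.93/2.86)^(0.5) = (11.54)^(0.5) = 3.40 mol·L⁻¹.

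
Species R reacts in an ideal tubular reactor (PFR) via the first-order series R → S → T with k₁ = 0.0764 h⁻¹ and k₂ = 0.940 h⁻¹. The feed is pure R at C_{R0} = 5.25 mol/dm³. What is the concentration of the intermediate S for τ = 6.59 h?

Solving the coupled first-order balances gives C_S(τ) = [k₁/(k₂−k₁)]·C_{R0}·(e^(−k₁τ) − e^(−k₂τ)).
e^(−k₁τ) = e^(−0.0764×6.59) = e^(−0.5035) = 0.6044; e^(−k₂τ) = e^(−6.195) = 0.002040.
C_S = 0.0764×5.25/(0.940−0.0764) × (0.6044−0.002040) = 0.4645×0.6024 = 0.2798 mol/dm³.

0.280 mol/dm³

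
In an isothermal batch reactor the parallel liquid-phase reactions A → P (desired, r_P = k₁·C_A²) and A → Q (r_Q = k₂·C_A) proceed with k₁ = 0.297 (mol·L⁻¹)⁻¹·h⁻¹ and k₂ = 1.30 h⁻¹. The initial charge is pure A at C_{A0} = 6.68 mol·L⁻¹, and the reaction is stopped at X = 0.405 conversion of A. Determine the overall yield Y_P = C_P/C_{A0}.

0.221

C_A = C_{A0}(1−X) = 3.975 mol·L⁻¹.
Along a PFR/batch, dC_Q/dC_A = −r_Q/(r_P+r_Q) = −k₂/(k₂+k₁·C_A).
Integrating from C_{A0} to C_A: C_Q = (1.30/0.297)·ln[(1.30+0.297·6.68)/(1.30+0.297·3.97)] = 4.377·ln(3.284/2.480) = 1.228 mol·L⁻¹.
Then C_P = (C_{A0}−C_A) − C_Q = 2.705 − 1.228 = 1.477 mol·L⁻¹.
Y_P = C_P/C_{A0} = 1.477/6.68 = 0.221.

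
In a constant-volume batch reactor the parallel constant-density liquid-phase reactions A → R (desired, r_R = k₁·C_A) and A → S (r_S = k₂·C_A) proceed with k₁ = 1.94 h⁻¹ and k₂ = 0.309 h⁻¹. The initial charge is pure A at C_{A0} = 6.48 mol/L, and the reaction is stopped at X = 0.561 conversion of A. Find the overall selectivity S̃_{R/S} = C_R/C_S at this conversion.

6.28

C_A = C_{A0}(1−X) = 2.845 mol/L.
Both paths are first order in A, so the instantaneous fraction to R is constant: dC_R/d(−C_A) = k₁/(k₁+k₂) = 0.8626.
C_R = 0.8626·(C_{A0}−C_A) = 0.8626×3.635 = 3.14 mol/L.
C_S = (C_{A0}−C_A)−C_R = 0.4995 mol/L; S̃_{R/S} = 3.136/0.4995 = 6.28.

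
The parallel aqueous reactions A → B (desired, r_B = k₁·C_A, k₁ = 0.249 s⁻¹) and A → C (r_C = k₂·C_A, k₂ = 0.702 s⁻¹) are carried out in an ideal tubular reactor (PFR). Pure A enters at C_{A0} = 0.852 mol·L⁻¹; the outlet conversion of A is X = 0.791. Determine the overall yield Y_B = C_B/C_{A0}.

0.207

C_A = C_{A0}(1−X) = 0.1781 mol·L⁻¹.
Both paths are first order in A, so the instantaneous fraction to B is constant: dC_B/d(−C_A) = k₁/(k₁+k₂) = 0.2618.
C_B = 0.2618·(C_{A0}−C_A) = 0.2618×0.6739 = 0.176 mol·L⁻¹.
Y_B = C_B/C_{A0} = 0.1765/0.852 = 0.207.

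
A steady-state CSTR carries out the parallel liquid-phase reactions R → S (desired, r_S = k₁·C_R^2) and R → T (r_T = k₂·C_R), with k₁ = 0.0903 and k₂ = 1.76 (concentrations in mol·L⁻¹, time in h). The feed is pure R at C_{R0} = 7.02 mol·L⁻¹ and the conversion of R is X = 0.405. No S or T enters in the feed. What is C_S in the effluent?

0.502 mol·L⁻¹

Exit C_R = C_{R0}(1−X) = 7.02×0.595 = 4.177 mol·L⁻¹.
Rates in a CSTR are evaluated at the outlet concentration: r_S = 0.0903×4.177^2 = 1.575, r_T = 1.76×4.177 = 7.351.
Fraction of consumed R going to S: r_S/(r_S+r_T) = 0.1765.
C_S = 0.1765·C_{R0}·X = 0.1765×7.02×0.405 = 0.502 mol·L⁻¹.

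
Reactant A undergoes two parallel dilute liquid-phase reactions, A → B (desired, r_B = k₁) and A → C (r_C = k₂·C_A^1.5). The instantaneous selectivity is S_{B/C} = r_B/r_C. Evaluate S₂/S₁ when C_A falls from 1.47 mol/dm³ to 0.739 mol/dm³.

2.81

S_{B/C} = (k₁/k₂)·C_A^-1.5, so S₂/S₁ = (C_{A,2}/C_{A,1})^-1.5.
= (0.739/1.47)^(-1.5) = (0.5027)^(-1.5) = 2.81.
Selectivity toward B rises as C_A falls — low-concentration operation is favoured.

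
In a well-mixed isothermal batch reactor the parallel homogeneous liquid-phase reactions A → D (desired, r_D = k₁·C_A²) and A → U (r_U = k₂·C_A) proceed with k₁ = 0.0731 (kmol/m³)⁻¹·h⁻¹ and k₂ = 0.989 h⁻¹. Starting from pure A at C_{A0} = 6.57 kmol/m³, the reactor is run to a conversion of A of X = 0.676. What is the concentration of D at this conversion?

C_A = C_{A0}(1−X) = 2.129 kmol/m³.
Along a PFR/batch, dC_U/dC_A = −r_U/(r_D+r_U) = −k₂/(k₂+k₁·C_A).
Integrating from C_{A0} to C_A: C_U = (0.989/0.0731)·ln[(0.989+0.0731·6.57)/(0.989+0.0731·2.13)] = 13.53·ln(1.469/1.145) = 3.378 kmol/m³.
Then C_D = (C_{A0}−C_A) − C_U = 4.441 − 3.378 = 1.063 kmol/m³.

1.06 kmol/m³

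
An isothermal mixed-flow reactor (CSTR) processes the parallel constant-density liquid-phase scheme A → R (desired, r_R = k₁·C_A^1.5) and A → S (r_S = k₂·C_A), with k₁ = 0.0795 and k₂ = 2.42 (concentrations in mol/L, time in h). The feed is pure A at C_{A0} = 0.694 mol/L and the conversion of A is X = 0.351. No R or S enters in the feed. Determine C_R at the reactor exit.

Exit C_A = C_{A0}(1−X) = 0.694×0.649 = 0.4504 mol/L.
A CSTR operates uniformly at the exit composition, giving r_R = 0.02403 and r_S = 1.090 (each k·C_A^n at C_A = 0.4504).
Fraction of consumed A going to R: r_R/(r_R+r_S) = 0.02157.
C_R = 0.02157·C_{A0}·X = 0.02157×0.694×0.351 = 0.00525 mol/L.

0.00525 mol/L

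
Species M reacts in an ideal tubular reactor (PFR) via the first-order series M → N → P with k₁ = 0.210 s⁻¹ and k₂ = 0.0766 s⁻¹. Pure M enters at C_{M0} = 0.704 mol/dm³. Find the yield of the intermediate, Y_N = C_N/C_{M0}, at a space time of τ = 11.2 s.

The intermediate concentration in a first-order A→B→C sequence is C_N = k₁C_{M0}(e^(−k₁τ) − e^(−k₂τ))/(k₂−k₁).
e^(−k₁τ) = e^(−0.210×11.2) = e^(−2.352) = 0.09518; e^(−k₂τ) = e^(−0.8579) = 0.4240.
C_N = 0.210×0.704/(0.0766−0.210) × (0.09518−0.4240) = (-1.108)×(-0.3289) = 0.3645 mol/dm³.
Y_N = C_N/C_{M0} = 0.3645/0.704 = 0.518.

0.518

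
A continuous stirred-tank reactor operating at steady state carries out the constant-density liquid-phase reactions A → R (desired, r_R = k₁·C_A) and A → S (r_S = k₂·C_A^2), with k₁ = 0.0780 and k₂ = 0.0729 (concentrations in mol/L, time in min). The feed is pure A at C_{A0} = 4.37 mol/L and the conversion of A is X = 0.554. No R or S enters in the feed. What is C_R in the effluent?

0.858 mol/L

Exit C_A = C_{A0}(1−X) = 4.37×0.446 = 1.949 mol/L.
Rates in a CSTR are evaluated at the outlet concentration: r_R = 0.0780×1.949 = 0.1520, r_S = 0.0729×1.949^2 = 0.2769.
Fraction of consumed A going to R: r_R/(r_R+r_S) = 0.3544.
C_R = 0.3544·C_{A0}·X = 0.3544×4.37×0.554 = 0.858 mol/L.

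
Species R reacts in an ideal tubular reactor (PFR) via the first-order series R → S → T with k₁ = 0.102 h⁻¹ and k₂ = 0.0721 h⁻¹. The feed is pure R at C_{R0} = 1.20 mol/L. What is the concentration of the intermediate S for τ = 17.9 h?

0.467 mol/L

The intermediate concentration in a first-order A→B→C sequence is C_S = k₁C_{R0}(e^(−k₁τ) − e^(−k₂τ))/(k₂−k₁).
e^(−k₁τ) = e^(−0.102×17.9) = e^(−1.826) = 0.1611; e^(−k₂τ) = e^(−1.291) = 0.2751.
C_S = 0.102×1.20/(0.0721−0.102) × (0.1611−0.2751) = (-4.094)×(-0.1140) = 0.4668 mol/L.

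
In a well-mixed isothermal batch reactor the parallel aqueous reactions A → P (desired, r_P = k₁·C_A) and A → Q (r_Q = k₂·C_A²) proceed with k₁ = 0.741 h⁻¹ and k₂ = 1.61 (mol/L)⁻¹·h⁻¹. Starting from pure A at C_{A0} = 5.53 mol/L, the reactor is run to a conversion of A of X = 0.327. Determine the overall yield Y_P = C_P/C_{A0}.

0.0299

C_A = C_{A0}(1−X) = 3.722 mol/L.
Along a PFR/batch, dC_P/dC_A = −r_P/(r_P+r_Q) = −k₁/(k₁+k₂·C_A).
Integrating from C_{A0} to C_A: C_P = (0.741/1.61)·ln[(0.741+1.61·5.53)/(0.741+1.61·3.72)] = 0.4602·ln(9.644/6.733) = 0.1654 mol/L.
Y_P = C_P/C_{A0} = 0.1654/5.53 = 0.0299.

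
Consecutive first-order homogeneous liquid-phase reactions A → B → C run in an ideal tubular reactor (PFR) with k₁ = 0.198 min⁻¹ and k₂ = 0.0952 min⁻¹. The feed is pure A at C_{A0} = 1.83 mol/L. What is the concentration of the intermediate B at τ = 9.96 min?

The intermediate concentration in a first-order A→B→C sequence is C_B = k₁C_{A0}(e^(−k₁τ) − e^(−k₂τ))/(k₂−k₁).
e^(−k₁τ) = e^(−0.198×9.96) = e^(−1.972) = 0.1392; e^(−k₂τ) = e^(−0.9482) = 0.3874.
C_B = 0.198×1.83/(0.0952−0.198) × (0.1392−0.3874) = (-3.525)×(-0.2483) = 0.8751 mol/L.

0.875 mol/L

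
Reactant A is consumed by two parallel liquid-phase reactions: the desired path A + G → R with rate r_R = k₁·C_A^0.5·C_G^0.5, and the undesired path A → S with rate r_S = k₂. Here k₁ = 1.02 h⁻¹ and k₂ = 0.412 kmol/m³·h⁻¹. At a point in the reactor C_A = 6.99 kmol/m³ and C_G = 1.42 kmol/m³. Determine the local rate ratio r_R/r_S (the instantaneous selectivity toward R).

7.80

S_{R/S} = r_R/r_S = (k₁·C_A^0.5·C_G^0.5)/(k₂) = (k₁/k₂)·C_A^0.5·C_G^0.5.
= (1.02×6.990^0.5×1.420^0.5) / (0.412) = 3.214/0.4120 = 7.80.
Since the desired path is higher order in A, keeping C_A high (PFR or concentrated feed) favours R.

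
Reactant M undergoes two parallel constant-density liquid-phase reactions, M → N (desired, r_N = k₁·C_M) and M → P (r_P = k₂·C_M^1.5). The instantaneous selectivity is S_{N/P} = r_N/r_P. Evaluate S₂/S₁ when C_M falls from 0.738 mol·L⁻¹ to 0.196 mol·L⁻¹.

S_{N/P} = (k₁/k₂)·C_M^-0.5, so S₂/S₁ = (C_{M,2}/C_{M,1})^-0.5.
= (0.196/0.738)^(-0.5) = (0.2656)^(-0.5) = 1.94.

1.94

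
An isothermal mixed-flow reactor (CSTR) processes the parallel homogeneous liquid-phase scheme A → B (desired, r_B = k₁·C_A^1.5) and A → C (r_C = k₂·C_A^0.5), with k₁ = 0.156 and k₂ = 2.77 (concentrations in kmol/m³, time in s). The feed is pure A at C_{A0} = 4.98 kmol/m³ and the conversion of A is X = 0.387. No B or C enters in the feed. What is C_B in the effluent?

0.283 kmol/m³

Exit C_A = C_{A0}(1−X) = 4.98×0.613 = 3.053 kmol/m³.
Rates in a CSTR are evaluated at the outlet concentration: r_B = 0.156×3.053^1.5 = 0.8321, r_C = 2.77×3.053^0.5 = 4.840.
Fraction of consumed A going to B: r_B/(r_B+r_C) = 0.1467.
C_B = 0.1467·C_{A0}·X = 0.1467×4.98×0.387 = 0.283 kmol/m³.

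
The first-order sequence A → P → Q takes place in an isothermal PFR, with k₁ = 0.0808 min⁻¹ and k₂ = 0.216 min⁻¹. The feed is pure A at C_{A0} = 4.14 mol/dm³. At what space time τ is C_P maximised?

For first-order series the maximum of C_P occurs at τ_opt = ln(k₂/k₁)/(k₂−k₁).
= ln(0.216/0.0808)/(0.216−0.0808) = ln(2.673)/0.1352 = 0.9833/0.1352 = 7.27 min.

7.27 min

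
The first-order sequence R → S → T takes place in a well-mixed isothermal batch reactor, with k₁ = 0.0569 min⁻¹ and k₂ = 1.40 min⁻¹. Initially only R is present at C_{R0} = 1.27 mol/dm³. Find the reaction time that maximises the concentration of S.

For first-order series the maximum of C_S occurs at t_opt = ln(k₂/k₁)/(k₂−k₁).
= ln(1.40/0.0569)/(1.40−0.0569) = ln(24.60)/1.343 = 3.203/1.343 = 2.38 min.

2.38 min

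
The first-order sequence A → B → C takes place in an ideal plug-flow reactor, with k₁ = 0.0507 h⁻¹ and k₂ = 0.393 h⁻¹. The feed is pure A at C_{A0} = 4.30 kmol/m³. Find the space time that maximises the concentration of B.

Setting dC_B/dτ = 0 gives τ_opt = ln(k₂/k₁)/(k₂−k₁).
= ln(0.393/0.0507)/(0.393−0.0507) = ln(7.751)/0.3423 = 2.048/0.3423 = 5.98 h.

5.98 h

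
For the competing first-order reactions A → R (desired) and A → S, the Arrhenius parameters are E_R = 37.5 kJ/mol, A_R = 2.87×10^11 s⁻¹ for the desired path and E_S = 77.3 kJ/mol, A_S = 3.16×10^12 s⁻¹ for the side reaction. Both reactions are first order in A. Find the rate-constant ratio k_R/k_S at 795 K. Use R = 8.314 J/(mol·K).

Since both paths have the same order in A, the concentration cancels and S_{R/S} = k_R/k_S = (A_R/A_S)·exp[(E_S−E_R)/(RT)].
(E_S−E_R)/(RT) = (77.3−37.5)×10³/(8.314×795) = 39800/6610 = 6.022.
k_R/k_S = (2.87×10^11/3.16×10^12)·exp(6.022) = 0.09082 × 412.2 = 37.4.

37.4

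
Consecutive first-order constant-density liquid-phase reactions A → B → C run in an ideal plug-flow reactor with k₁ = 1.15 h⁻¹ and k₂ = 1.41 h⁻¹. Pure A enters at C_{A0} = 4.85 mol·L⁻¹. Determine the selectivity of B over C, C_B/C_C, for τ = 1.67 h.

The intermediate concentration in a first-order A→B→C sequence is C_B = k₁C_{A0}(e^(−k₁τ) − e^(−k₂τ))/(k₂−k₁).
e^(−k₁τ) = e^(−1.15×1.67) = e^(−1.920) = 0.1465; e^(−k₂τ) = e^(−2.355) = 0.09492.
C_B = 1.15×4.85/(1.41−1.15) × (0.1465−0.09492) = 21.45×0.05161 = 1.107 mol·L⁻¹.
C_A = C_{A0}e^(−k₁τ) = 0.7107 mol·L⁻¹, so C_C = C_{A0}−C_A−C_B = 3.032 mol·L⁻¹; C_B/C_C = 0.365.

0.365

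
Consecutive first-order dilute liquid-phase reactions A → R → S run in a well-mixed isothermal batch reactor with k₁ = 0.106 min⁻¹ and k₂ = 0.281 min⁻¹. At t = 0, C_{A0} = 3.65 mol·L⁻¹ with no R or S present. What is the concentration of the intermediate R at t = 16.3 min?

0.370 mol·L⁻¹

For first-order series with pure A initially, C_R(t) = k₁C_{A0}/(k₂−k₁)·(e^(−k₁t) − e^(−k₂t)).
e^(−k₁t) = e^(−0.106×16.3) = e^(−1.728) = 0.1777; e^(−k₂t) = e^(−4.580) = 0.01025.
C_R = 0.106×3.65/(0.281−0.106) × (0.1777−0.01025) = 2.211×0.1674 = 0.3701 mol·L⁻¹.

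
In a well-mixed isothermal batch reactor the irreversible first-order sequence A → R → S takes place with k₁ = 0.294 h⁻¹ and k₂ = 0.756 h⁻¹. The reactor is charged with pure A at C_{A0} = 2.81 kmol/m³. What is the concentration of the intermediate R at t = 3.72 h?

0.492 kmol/m³

For first-order series with pure A initially, C_R(t) = k₁C_{A0}/(k₂−k₁)·(e^(−k₁t) − e^(−k₂t)).
e^(−k₁t) = e^(−0.294×3.72) = e^(−1.094) = 0.3350; e^(−k₂t) = e^(−2.812) = 0.06007.
C_R = 0.294×2.81/(0.756−0.294) × (0.3350−0.06007) = 1.788×0.2749 = 0.4916 kmol/m³.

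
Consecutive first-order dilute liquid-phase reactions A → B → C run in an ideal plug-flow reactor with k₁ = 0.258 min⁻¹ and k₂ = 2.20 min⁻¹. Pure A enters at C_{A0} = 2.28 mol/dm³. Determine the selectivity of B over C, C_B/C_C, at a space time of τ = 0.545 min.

The intermediate concentration in a first-order A→B→C sequence is C_B = k₁C_{A0}(e^(−k₁τ) − e^(−k₂τ))/(k₂−k₁).
e^(−k₁τ) = e^(−0.258×0.545) = e^(−0.1406) = 0.8688; e^(−k₂τ) = e^(−1.199) = 0.3015.
C_B = 0.258×2.28/(2.20−0.258) × (0.8688−0.3015) = 0.3029×0.5673 = 0.1718 mol/dm³.
C_A = C_{A0}e^(−k₁τ) = 1.981 mol/dm³, so C_C = C_{A0}−C_A−C_B = 0.1272 mol/dm³; C_B/C_C = 1.35.

1.35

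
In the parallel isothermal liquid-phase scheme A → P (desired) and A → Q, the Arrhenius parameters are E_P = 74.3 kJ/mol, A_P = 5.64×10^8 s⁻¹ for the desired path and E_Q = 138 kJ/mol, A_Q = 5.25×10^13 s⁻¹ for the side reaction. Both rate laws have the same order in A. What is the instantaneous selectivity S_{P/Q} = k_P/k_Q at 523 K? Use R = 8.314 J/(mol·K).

24.7

With equal orders, S_{P/Q} = k_P/k_Q = (A_P/A_Q)·exp[(E_Q−E_P)/(RT)].
(E_Q−E_P)/(RT) = (138−74.3)×10³/(8.314×523) = 63700/4348 = 14.65.
k_P/k_Q = (5.64×10^8/5.25×10^13)·exp(14.65) = 1.074×10^-5 × 2.303×10^6 = 24.7.
Since E_P < E_Q, lowering the temperature improves selectivity toward P.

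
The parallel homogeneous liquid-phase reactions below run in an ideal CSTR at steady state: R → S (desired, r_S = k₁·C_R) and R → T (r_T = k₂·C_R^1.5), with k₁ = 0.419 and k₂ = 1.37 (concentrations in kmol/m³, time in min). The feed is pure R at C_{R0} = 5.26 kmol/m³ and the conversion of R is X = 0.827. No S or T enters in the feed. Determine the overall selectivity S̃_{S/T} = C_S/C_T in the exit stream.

Exit C_R = C_{R0}(1−X) = 5.26×0.173 = 0.9100 kmol/m³.
In a CSTR the entire volume is at exit conditions, so r_S = 0.419×0.9100 = 0.3813 and r_T = 1.37×0.9100^1.5 = 1.189.
Overall selectivity = C_S/C_T = r_Sτ/(r_Tτ) = r_S/r_T = 0.321.

0.321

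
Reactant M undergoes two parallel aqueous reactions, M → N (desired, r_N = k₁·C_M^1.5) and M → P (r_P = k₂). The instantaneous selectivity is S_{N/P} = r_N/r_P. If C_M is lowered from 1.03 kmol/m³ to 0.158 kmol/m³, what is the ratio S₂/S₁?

S_{N/P} = (k₁/k₂)·C_M^1.5, so S₂/S₁ = (C_{M,2}/C_{M,1})^1.5.
= (0.158/1.03)^1.5 = (0.1534)^1.5 = 0.0601.

0.0601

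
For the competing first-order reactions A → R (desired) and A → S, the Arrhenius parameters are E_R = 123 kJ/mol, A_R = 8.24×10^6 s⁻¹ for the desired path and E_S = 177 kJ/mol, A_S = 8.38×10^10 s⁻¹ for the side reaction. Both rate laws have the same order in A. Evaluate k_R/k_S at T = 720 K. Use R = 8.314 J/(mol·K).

k_R/k_S = (A_R/A_S)·exp[−(E_R−E_S)/(RT)] = (A_R/A_S)·exp[(E_S−E_R)/(RT)].
(E_S−E_R)/(RT) = (177−123)×10³/(8.314×720) = 54000/5986 = 9.021.
k_R/k_S = (8.24×10^6/8.38×10^10)·exp(9.021) = 9.833×10^-5 × 8274 = 0.814.

0.814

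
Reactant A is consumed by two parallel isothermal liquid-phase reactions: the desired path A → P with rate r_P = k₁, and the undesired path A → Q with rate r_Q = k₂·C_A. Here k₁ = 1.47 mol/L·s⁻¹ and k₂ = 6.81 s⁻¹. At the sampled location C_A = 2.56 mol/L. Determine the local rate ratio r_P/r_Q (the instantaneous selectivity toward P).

S_{P/Q} = r_P/r_Q = (k₁)/(k₂·C_A) = (k₁/k₂)·C_A⁻¹.
= (1.47) / (6.81×2.560) = 1.470/17.43 = 0.0843.
The undesired path is higher order in A, so low C_A (CSTR or dilute feed) favours P.

0.0843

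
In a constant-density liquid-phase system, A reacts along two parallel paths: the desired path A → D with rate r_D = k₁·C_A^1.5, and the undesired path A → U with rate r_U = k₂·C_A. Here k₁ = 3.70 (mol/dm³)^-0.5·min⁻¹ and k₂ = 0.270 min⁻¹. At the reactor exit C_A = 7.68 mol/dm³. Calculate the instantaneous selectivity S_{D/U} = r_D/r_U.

S_{D/U} = r_D/r_U = (k₁·C_A^1.5)/(k₂·C_A) = (k₁/k₂)·C_A^0.5.
= (3.70×7.680^1.5) / (0.270×7.680) = 78.75/2.074 = 38.0.
Since the desired path is higher order in A, keeping C_A high (PFR or concentrated feed) favours D.

38.0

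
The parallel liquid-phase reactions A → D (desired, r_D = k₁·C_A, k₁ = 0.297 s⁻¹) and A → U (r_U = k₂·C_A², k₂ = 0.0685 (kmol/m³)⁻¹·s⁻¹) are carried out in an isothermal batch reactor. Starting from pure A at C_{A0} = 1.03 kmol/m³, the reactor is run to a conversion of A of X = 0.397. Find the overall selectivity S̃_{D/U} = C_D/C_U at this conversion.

C_A = C_{A0}(1−X) = 0.6211 kmol/m³.
Along a PFR/batch, dC_D/dC_A = −r_D/(r_D+r_U) = −k₁/(k₁+k₂·C_A).
Integrating from C_{A0} to C_A: C_D = (0.297/0.0685)·ln[(0.297+0.0685·1.03)/(0.297+0.0685·0.621)] = 4.336·ln(0.3676/0.3395) = 0.3437 kmol/m³.
C_U = (C_{A0}−C_A)−C_D = 0.06522 kmol/m³; S̃_{D/U} = 0.3437/0.06522 = 5.27.

5.27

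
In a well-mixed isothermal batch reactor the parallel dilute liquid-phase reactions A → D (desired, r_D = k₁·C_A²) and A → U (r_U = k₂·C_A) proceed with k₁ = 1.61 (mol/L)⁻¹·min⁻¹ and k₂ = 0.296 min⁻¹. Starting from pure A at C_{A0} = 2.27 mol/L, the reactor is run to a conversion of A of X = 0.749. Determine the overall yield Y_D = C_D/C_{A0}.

C_A = C_{A0}(1−X) = 0.5698 mol/L.
Along a PFR/batch, dC_U/dC_A = −r_U/(r_D+r_U) = −k₂/(k₂+k₁·C_A).
Integrating from C_{A0} to C_A: C_U = (0.296/1.61)·ln[(0.296+1.61·2.27)/(0.296+1.61·0.570)] = 0.1839·ln(3.951/1.213) = 0.2170 mol/L.
Then C_D = (C_{A0}−C_A) − C_U = 1.700 − 0.2170 = 1.483 mol/L.
Y_D = C_D/C_{A0} = 1.483/2.27 = 0.653.

0.653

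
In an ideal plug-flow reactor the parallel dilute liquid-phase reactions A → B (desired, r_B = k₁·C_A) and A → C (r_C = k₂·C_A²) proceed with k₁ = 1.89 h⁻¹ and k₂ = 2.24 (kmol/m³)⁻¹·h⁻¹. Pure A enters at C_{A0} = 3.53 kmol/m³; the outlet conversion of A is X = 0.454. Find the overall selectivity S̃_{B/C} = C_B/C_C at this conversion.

C_A = C_{A0}(1−X) = 1.927 kmol/m³.
Along a PFR/batch, dC_B/dC_A = −r_B/(r_B+r_C) = −k₁/(k₁+k₂·C_A).
Integrating from C_{A0} to C_A: C_B = (1.89/2.24)·ln[(1.89+2.24·3.53)/(1.89+2.24·1.93)] = 0.8437·ln(9.797/6.207) = 0.3851 kmol/m³.
C_C = (C_{A0}−C_A)−C_B = 1.218 kmol/m³; S̃_{B/C} = 0.3851/1.218 = 0.316.

0.316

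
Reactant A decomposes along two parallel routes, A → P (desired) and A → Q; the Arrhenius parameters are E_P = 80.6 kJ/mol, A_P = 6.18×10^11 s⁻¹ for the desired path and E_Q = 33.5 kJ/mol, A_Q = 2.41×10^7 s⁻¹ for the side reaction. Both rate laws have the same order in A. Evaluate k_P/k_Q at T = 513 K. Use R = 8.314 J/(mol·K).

Since both paths have the same order in A, the concentration cancels and S_{P/Q} = k_P/k_Q = (A_P/A_Q)·exp[(E_Q−E_P)/(RT)].
(E_Q−E_P)/(RT) = (33.5−80.6)×10³/(8.314×513) = -47100/4265 = -11.04.
k_P/k_Q = (6.18×10^11/2.41×10^7)·exp(-11.04) = 25643 × 1.600×10^-5 = 0.410.
Since E_P > E_Q, raising the temperature improves selectivity toward P.

0.410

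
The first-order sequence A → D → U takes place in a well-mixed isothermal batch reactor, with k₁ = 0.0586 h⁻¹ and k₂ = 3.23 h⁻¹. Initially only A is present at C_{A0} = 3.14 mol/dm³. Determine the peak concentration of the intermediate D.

0.0529 mol/dm³

Evaluating C_D at t_opt = ln(k₂/k₁)/(k₂−k₁) gives C_{D,max}/C_{A0} = (k₁/k₂)^[k₂/(k₂−k₁)].
= (0.0586/3.23)^(3.23/(3.23−0.0586)) = (0.01814)^(1.018) = 0.01685.
C_{D,max} = 0.01685×3.14 = 0.0529 mol/dm³.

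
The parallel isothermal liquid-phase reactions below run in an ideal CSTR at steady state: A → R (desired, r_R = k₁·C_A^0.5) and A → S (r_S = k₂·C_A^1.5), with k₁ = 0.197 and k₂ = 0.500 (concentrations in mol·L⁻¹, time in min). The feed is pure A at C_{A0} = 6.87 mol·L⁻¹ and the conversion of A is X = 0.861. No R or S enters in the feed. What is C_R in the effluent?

Exit C_A = C_{A0}(1−X) = 6.87×0.139 = 0.9549 mol·L⁻¹.
In a CSTR the entire volume is at exit conditions, so r_R = 0.197×0.9549^0.5 = 0.1925 and r_S = 0.500×0.9549^1.5 = 0.4666.
Fraction of consumed A going to R: r_R/(r_R+r_S) = 0.2921.
C_R = 0.2921·C_{A0}·X = 0.2921×6.87×0.861 = 1.73 mol·L⁻¹.

1.73 mol·L⁻¹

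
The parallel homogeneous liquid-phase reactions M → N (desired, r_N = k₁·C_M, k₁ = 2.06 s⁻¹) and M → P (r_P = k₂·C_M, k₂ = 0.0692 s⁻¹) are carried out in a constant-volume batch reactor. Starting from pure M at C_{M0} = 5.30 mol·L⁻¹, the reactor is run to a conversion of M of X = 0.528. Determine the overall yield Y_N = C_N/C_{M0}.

C_M = C_{M0}(1−X) = 2.502 mol·L⁻¹.
Both paths are first order in M, so the instantaneous fraction to N is constant: dC_N/d(−C_M) = k₁/(k₁+k₂) = 0.9675.
C_N = 0.9675·(C_{M0}−C_M) = 0.9675×2.798 = 2.71 mol·L⁻¹.
Y_N = C_N/C_{M0} = 2.707/5.30 = 0.511.

0.511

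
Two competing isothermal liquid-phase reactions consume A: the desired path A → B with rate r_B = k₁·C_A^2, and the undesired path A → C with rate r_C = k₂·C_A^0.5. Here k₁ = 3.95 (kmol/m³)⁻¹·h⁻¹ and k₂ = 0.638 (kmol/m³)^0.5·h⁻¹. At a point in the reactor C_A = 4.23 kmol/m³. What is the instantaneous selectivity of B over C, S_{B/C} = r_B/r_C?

53.9

S_{B/C} = r_B/r_C = (k₁·C_A^2)/(k₂·C_A^0.5) = (k₁/k₂)·C_A^1.5.
= (3.95×4.230^2) / (0.638×4.230^0.5) = 70.68/1.312 = 53.9.
Since the desired path is higher order in A, keeping C_A high (PFR or concentrated feed) favours B.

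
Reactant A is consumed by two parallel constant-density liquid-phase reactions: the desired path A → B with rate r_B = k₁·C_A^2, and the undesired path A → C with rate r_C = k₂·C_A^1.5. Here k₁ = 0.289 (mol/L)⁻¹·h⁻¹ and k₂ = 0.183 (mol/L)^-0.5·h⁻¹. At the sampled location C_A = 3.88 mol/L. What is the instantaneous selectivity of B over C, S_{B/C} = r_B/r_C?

S_{B/C} = r_B/r_C = (k₁·C_A^2)/(k₂·C_A^1.5) = (k₁/k₂)·C_A^0.5.
= (0.289×3.880^2) / (0.183×3.880^1.5) = 4.351/1.399 = 3.11.
Since the desired path is higher order in A, keeping C_A high (PFR or concentrated feed) favours B.

3.11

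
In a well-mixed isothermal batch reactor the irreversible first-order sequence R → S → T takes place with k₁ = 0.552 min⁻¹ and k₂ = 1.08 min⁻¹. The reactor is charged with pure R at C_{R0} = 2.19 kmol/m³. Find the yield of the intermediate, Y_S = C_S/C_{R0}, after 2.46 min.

0.196

For first-order series with pure R initially, C_S(t) = k₁C_{R0}/(k₂−k₁)·(e^(−k₁t) − e^(−k₂t)).
e^(−k₁t) = e^(−0.552×2.46) = e^(−1.358) = 0.2572; e^(−k₂t) = e^(−2.657) = 0.07017.
C_S = 0.552×2.19/(1.08−0.552) × (0.2572−0.07017) = 2.290×0.1870 = 0.4282 kmol/m³.
Y_S = C_S/C_{R0} = 0.4282/2.19 = 0.196.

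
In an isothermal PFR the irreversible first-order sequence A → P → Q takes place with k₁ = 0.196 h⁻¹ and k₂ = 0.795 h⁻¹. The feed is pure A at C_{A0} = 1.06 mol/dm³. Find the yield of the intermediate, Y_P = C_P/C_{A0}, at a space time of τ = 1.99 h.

0.154

Solving the coupled first-order balances gives C_P(τ) = [k₁/(k₂−k₁)]·C_{A0}·(e^(−k₁τ) − e^(−k₂τ)).
e^(−k₁τ) = e^(−0.196×1.99) = e^(−0.3900) = 0.6770; e^(−k₂τ) = e^(−1.582) = 0.2056.
C_P = 0.196×1.06/(0.795−0.196) × (0.6770−0.2056) = 0.3468×0.4715 = 0.1635 mol/dm³.
Y_P = C_P/C_{A0} = 0.1635/1.06 = 0.154.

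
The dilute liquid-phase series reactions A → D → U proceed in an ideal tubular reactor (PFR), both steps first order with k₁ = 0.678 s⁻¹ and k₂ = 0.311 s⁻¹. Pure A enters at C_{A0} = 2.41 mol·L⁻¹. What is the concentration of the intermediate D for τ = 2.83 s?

The intermediate concentration in a first-order A→B→C sequence is C_D = k₁C_{A0}(e^(−k₁τ) − e^(−k₂τ))/(k₂−k₁).
e^(−k₁τ) = e^(−0.678×2.83) = e^(−1.919) = 0.1468; e^(−k₂τ) = e^(−0.8801) = 0.4147.
C_D = 0.678×2.41/(0.311−0.678) × (0.1468−0.4147) = (-4.452)×(-0.2679) = 1.193 mol·L⁻¹.

1.19 mol·L⁻¹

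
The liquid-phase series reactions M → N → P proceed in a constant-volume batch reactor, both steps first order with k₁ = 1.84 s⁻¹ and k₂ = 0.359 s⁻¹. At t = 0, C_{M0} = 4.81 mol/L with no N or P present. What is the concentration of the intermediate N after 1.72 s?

2.97 mol/L

Solving the coupled first-order balances gives C_N(t) = [k₁/(k₂−k₁)]·C_{M0}·(e^(−k₁t) − e^(−k₂t)).
e^(−k₁t) = e^(−1.84×1.72) = e^(−3.165) = 0.04222; e^(−k₂t) = e^(−0.6175) = 0.5393.
C_N = 1.84×4.81/(0.359−1.84) × (0.04222−0.5393) = (-5.976)×(-0.4971) = 2.971 mol/L.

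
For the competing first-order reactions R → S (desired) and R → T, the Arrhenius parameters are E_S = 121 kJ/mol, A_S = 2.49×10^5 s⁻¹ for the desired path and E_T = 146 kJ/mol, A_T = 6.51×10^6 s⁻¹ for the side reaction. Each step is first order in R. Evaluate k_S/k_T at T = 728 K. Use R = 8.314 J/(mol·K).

2.38

k_S/k_T = (A_S/A_T)·exp[−(E_S−E_T)/(RT)] = (A_S/A_T)·exp[(E_T−E_S)/(RT)].
(E_T−E_S)/(RT) = (146−121)×10³/(8.314×728) = 25000/6053 = 4.130.
k_S/k_T = (2.49×10^5/6.51×10^6)·exp(4.130) = 0.03825 × 62.21 = 2.38.
Since E_S < E_T, lowering the temperature improves selectivity toward S.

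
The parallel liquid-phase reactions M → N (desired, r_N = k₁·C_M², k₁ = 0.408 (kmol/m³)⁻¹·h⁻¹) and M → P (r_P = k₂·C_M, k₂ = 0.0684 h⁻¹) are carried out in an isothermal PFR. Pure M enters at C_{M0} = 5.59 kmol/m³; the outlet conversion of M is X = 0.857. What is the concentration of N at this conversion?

C_M = C_{M0}(1−X) = 0.7994 kmol/m³.
Along a PFR/batch, dC_P/dC_M = −r_P/(r_N+r_P) = −k₂/(k₂+k₁·C_M).
Integrating from C_{M0} to C_M: C_P = (0.0684/0.408)·ln[(0.0684+0.408·5.59)/(0.0684+0.408·0.799)] = 0.1676·ln(2.349/0.3945) = 0.2991 kmol/m³.
Then C_N = (C_{M0}−C_M) − C_P = 4.791 − 0.2991 = 4.492 kmol/m³.

4.49 kmol/m³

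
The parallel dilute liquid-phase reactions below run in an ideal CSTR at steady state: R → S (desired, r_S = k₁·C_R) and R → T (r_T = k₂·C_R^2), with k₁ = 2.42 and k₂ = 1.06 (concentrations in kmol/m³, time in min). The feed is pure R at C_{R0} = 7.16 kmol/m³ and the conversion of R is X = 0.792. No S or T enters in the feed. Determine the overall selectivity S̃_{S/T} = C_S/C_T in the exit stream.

1.53

Exit C_R = C_{R0}(1−X) = 7.16×0.208 = 1.489 kmol/m³.
Rates in a CSTR are evaluated at the outlet concentration: r_S = 2.42×1.489 = 3.604, r_T = 1.06×1.489^2 = 2.351.
Overall selectivity = C_S/C_T = r_Sτ/(r_Tτ) = r_S/r_T = 1.53.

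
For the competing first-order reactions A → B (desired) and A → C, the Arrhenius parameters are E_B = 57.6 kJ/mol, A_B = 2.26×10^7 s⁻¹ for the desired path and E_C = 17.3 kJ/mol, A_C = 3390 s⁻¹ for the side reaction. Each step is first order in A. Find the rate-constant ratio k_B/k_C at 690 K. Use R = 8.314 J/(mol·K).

With equal orders, S_{B/C} = k_B/k_C = (A_B/A_C)·exp[(E_C−E_B)/(RT)].
(E_C−E_B)/(RT) = (17.3−57.6)×10³/(8.314×690) = -40300/5737 = -7.025.
k_B/k_C = (2.26×10^7/3390)·exp(-7.025) = 6667 × 8.894×10^-4 = 5.93.

5.93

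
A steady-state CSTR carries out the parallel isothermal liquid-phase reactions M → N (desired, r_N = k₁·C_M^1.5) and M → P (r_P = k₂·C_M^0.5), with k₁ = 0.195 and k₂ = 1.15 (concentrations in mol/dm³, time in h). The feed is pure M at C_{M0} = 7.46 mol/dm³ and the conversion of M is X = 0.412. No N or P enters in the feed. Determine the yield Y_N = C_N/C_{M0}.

0.176

Exit C_M = C_{M0}(1−X) = 7.46×0.588 = 4.386 mol/dm³.
A CSTR operates uniformly at the exit composition, giving r_N = 1.791 and r_P = 2.409 (each k·C_M^n at C_M = 4.386).
Fraction of consumed M going to N: r_N/(r_N+r_P) = 0.4265.
C_N = 0.4265·C_{M0}·X = 0.4265×7.46×0.412 = 1.31 mol/dm³; Y_N = C_N/C_{M0} = 0.176.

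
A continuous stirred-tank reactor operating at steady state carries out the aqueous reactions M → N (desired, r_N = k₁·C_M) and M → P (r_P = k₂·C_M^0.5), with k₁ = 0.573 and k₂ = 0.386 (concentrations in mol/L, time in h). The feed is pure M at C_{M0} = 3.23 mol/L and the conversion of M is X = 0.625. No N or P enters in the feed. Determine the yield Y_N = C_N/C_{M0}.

0.388

Exit C_M = C_{M0}(1−X) = 3.23×0.375 = 1.211 mol/L.
Rates in a CSTR are evaluated at the outlet concentration: r_N = 0.573×1.211 = 0.6940, r_P = 0.386×1.211^0.5 = 0.4248.
Fraction of consumed M going to N: r_N/(r_N+r_P) = 0.6203.
C_N = 0.6203·C_{M0}·X = 0.6203×3.23×0.625 = 1.25 mol/L; Y_N = C_N/C_{M0} = 0.388.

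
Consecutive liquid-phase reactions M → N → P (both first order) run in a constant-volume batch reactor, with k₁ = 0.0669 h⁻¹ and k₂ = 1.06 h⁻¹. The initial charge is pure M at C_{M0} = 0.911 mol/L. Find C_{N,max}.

0.0477 mol/L

At the optimum, C_{N,max}/C_{M0} = (k₁/k₂)^[k₂/(k₂−k₁)].
= (0.0669/1.06)^(1.06/(1.06−0.0669)) = (0.06311)^(1.067) = 0.05240.
C_{N,max} = 0.05240×0.911 = 0.0477 mol/L.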